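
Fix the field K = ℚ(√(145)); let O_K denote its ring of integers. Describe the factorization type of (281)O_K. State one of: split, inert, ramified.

p splits

d = 145 ≡ 1 (mod 4), so O_K = ℤ[(1+√145)/2] and disc(K) = d = 145.
Since gcd(281, 145) = 1 the prime 281 does not ramify.
(145/281) = 145^140 mod 281 = 1, giving Legendre symbol 1.
d is a quadratic residue mod p, hence 281 splits in O_K.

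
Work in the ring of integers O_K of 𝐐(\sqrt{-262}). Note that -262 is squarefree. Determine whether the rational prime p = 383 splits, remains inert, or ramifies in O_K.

-262 mod 4 = 2, hence disc K = 4·(-262) = -1048 and O_K = ℤ[√-262].
Since gcd(383, -1048) = 1 the prime 383 does not ramify.
(-262/383) = 121^191 mod 383 = 1, giving Legendre symbol 1.
d is a quadratic residue mod p, hence 383 splits in O_K.

383 splits in O_K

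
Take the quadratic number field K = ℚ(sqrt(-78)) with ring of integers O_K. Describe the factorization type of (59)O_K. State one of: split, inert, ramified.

p is inert

-78 mod 4 = 2, hence disc K = 4·(-78) = -312 and O_K = ℤ[√-78].
disc(K) = -312 is not divisible by 59; 59 is unramified.
Compute (-78/59) via Euler: 40^((59-1)/2) mod 59 = 58, so (-78/59) = -1.
Legendre symbol -1 ⇒ 59 is inert.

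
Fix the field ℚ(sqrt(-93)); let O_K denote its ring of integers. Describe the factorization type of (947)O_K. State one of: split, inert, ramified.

p is inert

d = -93 ≡ 3 (mod 4), so O_K = ℤ[√-93] and disc(K) = 4d = -372.
disc(K) = -372 is not divisible by 947; 947 is unramified.
Euler's criterion: (-93)^473 mod 947 = 946. Thus (-93|947) = -1.
(-93/947) = -1, so 947 is inert.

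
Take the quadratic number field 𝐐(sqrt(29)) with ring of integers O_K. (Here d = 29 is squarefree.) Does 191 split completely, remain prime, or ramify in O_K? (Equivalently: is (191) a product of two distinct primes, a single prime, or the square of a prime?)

29 mod 4 = 1, hence disc K = 29 and O_K = ℤ[(1+√29)/2].
Since gcd(191, 29) = 1 the prime 191 does not ramify.
Legendre symbol by Euler's criterion: (29/191) ≡ 29^95 ≡ 190 (mod 191), i.e. (29/191) = -1.
(29/191) = -1, so 191 is inert.

inert — (191) stays prime in O_K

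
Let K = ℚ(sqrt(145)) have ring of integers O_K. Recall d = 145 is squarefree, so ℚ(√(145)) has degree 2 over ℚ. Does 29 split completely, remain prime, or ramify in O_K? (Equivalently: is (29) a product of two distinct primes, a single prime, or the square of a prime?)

ramified

Since 145 ≡ 1 mod 4, the ring of integers is ℤ[(1+√145)/2] with discriminant 145.
29 divides disc(K) = 145, so 29 ramifies.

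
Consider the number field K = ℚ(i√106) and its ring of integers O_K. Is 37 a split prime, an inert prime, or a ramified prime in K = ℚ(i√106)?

-106 mod 4 = 2, hence disc K = 4·(-106) = -424 and O_K = ℤ[√-106].
Since gcd(37, -424) = 1 the prime 37 does not ramify.
Euler's criterion: (-106)^18 mod 37 = 36. Thus (-106|37) = -1.
d is a non-residue mod p, hence 37 remains inert in O_K.

p is inert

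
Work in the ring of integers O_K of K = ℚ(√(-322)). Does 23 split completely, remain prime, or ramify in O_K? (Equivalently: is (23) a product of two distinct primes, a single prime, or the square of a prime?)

23 is ramified

-322 mod 4 = 2, hence disc K = 4·(-322) = -1288 and O_K = ℤ[√-322].
disc(K) = -1288 = 23·(-56), so p = 23 is ramified.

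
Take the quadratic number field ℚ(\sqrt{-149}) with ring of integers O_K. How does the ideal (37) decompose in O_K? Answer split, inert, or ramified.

Since -149 ≢ 1 mod 4, the ring of integers is ℤ[√-149] with discriminant 4·(-149) = -596.
Since gcd(37, -596) = 1 the prime 37 does not ramify.
Legendre symbol by Euler's criterion: (-149/37) ≡ (-149)^18 ≡ 1 (mod 37), i.e. (-149/37) = 1.
d is a quadratic residue mod p, hence 37 splits in O_K.

p splits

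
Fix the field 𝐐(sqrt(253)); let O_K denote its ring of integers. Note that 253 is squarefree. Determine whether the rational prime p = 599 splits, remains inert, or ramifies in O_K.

Since 253 ≡ 1 mod 4, the ring of integers is ℤ[(1+√253)/2] with discriminant 253.
599 ∤ 253, so 599 is unramified.
Legendre symbol by Euler's criterion: (253/599) ≡ 253^299 ≡ 1 (mod 599), i.e. (253/599) = 1.
(253/599) = 1, so 599 splits.

split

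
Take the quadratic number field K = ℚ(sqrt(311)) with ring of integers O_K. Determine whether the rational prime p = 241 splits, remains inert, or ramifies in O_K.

241 remains inert

Since 311 ≢ 1 mod 4, the ring of integers is ℤ[√311] with discriminant 4·311 = 1244.
241 ∤ 1244, so 241 is unramified.
Euler's criterion: 311^120 mod 241 = 240. Thus (311|241) = -1.
d is a non-residue mod p, hence 241 remains inert in O_K.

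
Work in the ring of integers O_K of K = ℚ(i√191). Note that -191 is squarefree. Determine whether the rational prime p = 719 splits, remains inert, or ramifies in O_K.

inert

Since -191 ≡ 1 mod 4, the ring of integers is ℤ[(1+√-191)/2] with discriminant -191.
disc(K) = -191 is not divisible by 719; 719 is unramified.
Compute (-191/719) via Euler: 528^((719-1)/2) mod 719 = 718, so (-191/719) = -1.
Legendre symbol -1 ⇒ 719 is inert.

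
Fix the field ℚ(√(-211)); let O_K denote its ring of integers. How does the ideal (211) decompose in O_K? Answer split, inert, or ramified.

211 is ramified

Since -211 ≡ 1 mod 4, the ring of integers is ℤ[(1+√-211)/2] with discriminant -211.
211 divides disc(K) = -211, so 211 ramifies.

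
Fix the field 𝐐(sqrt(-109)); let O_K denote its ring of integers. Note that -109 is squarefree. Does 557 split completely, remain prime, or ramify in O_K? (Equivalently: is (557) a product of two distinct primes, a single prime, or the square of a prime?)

split — (557) = 𝔭₁𝔭₂ with 𝔭₁ ≠ 𝔭₂

Since -109 ≢ 1 mod 4, the ring of integers is ℤ[√-109] with discriminant 4·(-109) = -436.
557 ∤ -436, so 557 is unramified.
Euler's criterion: (-109)^278 mod 557 = 1. Thus (-109|557) = 1.
d is a quadratic residue mod p, hence 557 splits in O_K.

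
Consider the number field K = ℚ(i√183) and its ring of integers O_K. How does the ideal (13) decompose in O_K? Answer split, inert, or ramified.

13 splits in O_K

Since -183 ≡ 1 mod 4, the ring of integers is ℤ[(1+√-183)/2] with discriminant -183.
Since gcd(13, -183) = 1 the prime 13 does not ramify.
Euler's criterion: (-183)^6 mod 13 = 1. Thus (-183|13) = 1.
Legendre symbol 1 ⇒ 13 is split.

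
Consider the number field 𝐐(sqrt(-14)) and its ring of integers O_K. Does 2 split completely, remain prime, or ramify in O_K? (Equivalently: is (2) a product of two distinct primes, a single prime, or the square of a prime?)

2 is ramified

d = -14 ≡ 2 (mod 4), so O_K = ℤ[√-14] and disc(K) = 4d = -56.
Ramification test: 2 | -56. The prime 2 ramifies in K.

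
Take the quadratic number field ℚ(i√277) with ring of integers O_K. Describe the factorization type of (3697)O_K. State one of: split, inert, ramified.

d = -277 ≡ 3 (mod 4), so O_K = ℤ[√-277] and disc(K) = 4d = -1108.
3697 ∤ -1108, so 3697 is unramified.
Euler's criterion: (-277)^1848 mod 3697 = 3696. Thus (-277|3697) = -1.
(-277/3697) = -1, so 3697 is inert.

inert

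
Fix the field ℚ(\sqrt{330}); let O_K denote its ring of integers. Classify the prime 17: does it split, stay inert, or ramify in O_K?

remains prime (inert)

d = 330 ≡ 2 (mod 4), so O_K = ℤ[√330] and disc(K) = 4d = 1320.
disc(K) = 1320 is not divisible by 17; 17 is unramified.
Compute (330/17) via Euler: 7^((17-1)/2) mod 17 = 16, so (330/17) = -1.
Legendre symbol -1 ⇒ 17 is inert.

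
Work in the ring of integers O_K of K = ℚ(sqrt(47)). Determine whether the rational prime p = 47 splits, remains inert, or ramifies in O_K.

d = 47 ≡ 3 (mod 4), so O_K = ℤ[√47] and disc(K) = 4d = 188.
47 divides disc(K) = 188, so 47 ramifies.

ramified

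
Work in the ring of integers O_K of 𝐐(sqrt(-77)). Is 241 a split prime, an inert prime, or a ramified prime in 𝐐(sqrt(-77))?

d = -77 ≡ 3 (mod 4), so O_K = ℤ[√-77] and disc(K) = 4d = -308.
disc(K) = -308 is not divisible by 241; 241 is unramified.
Legendre symbol by Euler's criterion: (-77/241) ≡ (-77)^120 ≡ 1 (mod 241), i.e. (-77/241) = 1.
d is a quadratic residue mod p, hence 241 splits in O_K.

p splits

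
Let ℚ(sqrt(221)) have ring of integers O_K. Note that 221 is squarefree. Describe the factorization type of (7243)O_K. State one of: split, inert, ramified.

d = 221 ≡ 1 (mod 4), so O_K = ℤ[(1+√221)/2] and disc(K) = d = 221.
Since gcd(7243, 221) = 1 the prime 7243 does not ramify.
Compute (221/7243) via Euler: 221^((7243-1)/2) mod 7243 = 7242, so (221/7243) = -1.
(221/7243) = -1, so 7243 is inert.

remains prime (inert)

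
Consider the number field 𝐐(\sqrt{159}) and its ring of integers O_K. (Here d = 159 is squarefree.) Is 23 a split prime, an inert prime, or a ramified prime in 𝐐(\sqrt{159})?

Since 159 ≢ 1 mod 4, the ring of integers is ℤ[√159] with discriminant 4·159 = 636.
disc(K) = 636 is not divisible by 23; 23 is unramified.
Euler's criterion: 159^11 mod 23 = 22. Thus (159|23) = -1.
(159/23) = -1, so 23 is inert.

inert — (23) stays prime in O_K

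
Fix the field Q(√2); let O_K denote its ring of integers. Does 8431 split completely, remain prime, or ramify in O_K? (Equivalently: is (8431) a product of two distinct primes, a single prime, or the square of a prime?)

Since 2 ≢ 1 mod 4, the ring of integers is ℤ[√2] with discriminant 4·2 = 8.
disc(K) = 8 is not divisible by 8431; 8431 is unramified.
Legendre symbol by Euler's criterion: (2/8431) ≡ 2^4215 ≡ 1 (mod 8431), i.e. (2/8431) = 1.
d is a quadratic residue mod p, hence 8431 splits in O_K.

split — (8431) = 𝔭₁𝔭₂ with 𝔭₁ ≠ 𝔭₂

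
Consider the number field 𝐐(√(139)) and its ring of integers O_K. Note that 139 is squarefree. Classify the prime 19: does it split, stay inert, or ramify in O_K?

d = 139 ≡ 3 (mod 4), so O_K = ℤ[√139] and disc(K) = 4d = 556.
Since gcd(19, 556) = 1 the prime 19 does not ramify.
Compute (139/19) via Euler: 6^((19-1)/2) mod 19 = 1, so (139/19) = 1.
Legendre symbol 1 ⇒ 19 is split.

19 splits in O_K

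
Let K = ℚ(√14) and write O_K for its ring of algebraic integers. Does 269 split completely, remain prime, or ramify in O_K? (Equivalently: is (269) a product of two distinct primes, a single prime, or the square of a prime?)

14 mod 4 = 2, hence disc K = 4·14 = 56 and O_K = ℤ[√14].
Since gcd(269, 56) = 1 the prime 269 does not ramify.
Legendre symbol by Euler's criterion: (14/269) ≡ 14^134 ≡ 1 (mod 269), i.e. (14/269) = 1.
d is a quadratic residue mod p, hence 269 splits in O_K.

splits completely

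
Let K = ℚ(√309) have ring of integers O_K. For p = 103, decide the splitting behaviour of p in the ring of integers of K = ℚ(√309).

d = 309 ≡ 1 (mod 4), so O_K = ℤ[(1+√309)/2] and disc(K) = d = 309.
Ramification test: 103 | 309. The prime 103 ramifies in K.

ramified — (103) = 𝔭²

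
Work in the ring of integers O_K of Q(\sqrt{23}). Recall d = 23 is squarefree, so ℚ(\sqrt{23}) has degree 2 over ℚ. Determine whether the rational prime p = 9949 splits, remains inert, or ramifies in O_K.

9949 splits in O_K

d = 23 ≡ 3 (mod 4), so O_K = ℤ[√23] and disc(K) = 4d = 92.
9949 ∤ 92, so 9949 is unramified.
Legendre symbol by Euler's criterion: (23/9949) ≡ 23^4974 ≡ 1 (mod 9949), i.e. (23/9949) = 1.
(23/9949) = 1, so 9949 splits.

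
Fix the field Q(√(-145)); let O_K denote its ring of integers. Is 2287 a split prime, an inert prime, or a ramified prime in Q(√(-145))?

-145 mod 4 = 3, hence disc K = 4·(-145) = -580 and O_K = ℤ[√-145].
2287 ∤ -580, so 2287 is unramified.
Euler's criterion: (-145)^1143 mod 2287 = 1. Thus (-145|2287) = 1.
Legendre symbol 1 ⇒ 2287 is split.

split — (2287) = 𝔭₁𝔭₂ with 𝔭₁ ≠ 𝔭₂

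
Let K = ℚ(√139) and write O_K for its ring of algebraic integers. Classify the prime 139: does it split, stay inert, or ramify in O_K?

139 is ramified

Since 139 ≢ 1 mod 4, the ring of integers is ℤ[√139] with discriminant 4·139 = 556.
disc(K) = 556 = 139·4, so p = 139 is ramified.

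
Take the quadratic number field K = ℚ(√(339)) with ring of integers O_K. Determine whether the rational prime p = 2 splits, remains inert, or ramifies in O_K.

Since 339 ≢ 1 mod 4, the ring of integers is ℤ[√339] with discriminant 4·339 = 1356.
2 divides disc(K) = 1356, so 2 ramifies.

ramifies in O_K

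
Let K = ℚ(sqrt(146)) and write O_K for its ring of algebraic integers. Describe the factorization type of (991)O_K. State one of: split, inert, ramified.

146 mod 4 = 2, hence disc K = 4·146 = 584 and O_K = ℤ[√146].
Since gcd(991, 584) = 1 the prime 991 does not ramify.
Compute (146/991) via Euler: 146^((991-1)/2) mod 991 = 990, so (146/991) = -1.
d is a non-residue mod p, hence 991 remains inert in O_K.

991 remains inert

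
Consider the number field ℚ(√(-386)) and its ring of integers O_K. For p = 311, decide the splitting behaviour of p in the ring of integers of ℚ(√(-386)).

inert

Since -386 ≢ 1 mod 4, the ring of integers is ℤ[√-386] with discriminant 4·(-386) = -1544.
311 ∤ -1544, so 311 is unramified.
Euler's criterion: (-386)^155 mod 311 = 310. Thus (-386|311) = -1.
(-386/311) = -1, so 311 is inert.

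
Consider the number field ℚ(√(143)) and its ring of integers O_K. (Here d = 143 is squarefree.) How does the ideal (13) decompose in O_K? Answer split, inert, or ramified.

p ramifies

143 mod 4 = 3, hence disc K = 4·143 = 572 and O_K = ℤ[√143].
disc(K) = 572 = 13·44, so p = 13 is ramified.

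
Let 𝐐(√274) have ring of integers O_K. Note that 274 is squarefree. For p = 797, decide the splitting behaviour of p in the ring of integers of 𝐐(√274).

274 mod 4 = 2, hence disc K = 4·274 = 1096 and O_K = ℤ[√274].
797 ∤ 1096, so 797 is unramified.
Compute (274/797) via Euler: 274^((797-1)/2) mod 797 = 796, so (274/797) = -1.
Legendre symbol -1 ⇒ 797 is inert.

inert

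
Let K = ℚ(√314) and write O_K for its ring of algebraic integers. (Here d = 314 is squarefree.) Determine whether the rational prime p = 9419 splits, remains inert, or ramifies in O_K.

inert — (9419) stays prime in O_K

d = 314 ≡ 2 (mod 4), so O_K = ℤ[√314] and disc(K) = 4d = 1256.
disc(K) = 1256 is not divisible by 9419; 9419 is unramified.
Legendre symbol by Euler's criterion: (314/9419) ≡ 314^4709 ≡ 9418 (mod 9419), i.e. (314/9419) = -1.
d is a non-residue mod p, hence 9419 remains inert in O_K.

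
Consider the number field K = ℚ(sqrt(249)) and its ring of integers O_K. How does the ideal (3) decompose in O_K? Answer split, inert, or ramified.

ramified

Since 249 ≡ 1 mod 4, the ring of integers is ℤ[(1+√249)/2] with discriminant 249.
Ramification test: 3 | 249. The prime 3 ramifies in K.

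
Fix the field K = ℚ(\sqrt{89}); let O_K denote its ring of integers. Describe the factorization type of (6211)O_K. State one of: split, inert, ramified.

inert — (6211) stays prime in O_K

Since 89 ≡ 1 mod 4, the ring of integers is ℤ[(1+√89)/2] with discriminant 89.
disc(K) = 89 is not divisible by 6211; 6211 is unramified.
Legendre symbol by Euler's criterion: (89/6211) ≡ 89^3105 ≡ 6210 (mod 6211), i.e. (89/6211) = -1.
Legendre symbol -1 ⇒ 6211 is inert.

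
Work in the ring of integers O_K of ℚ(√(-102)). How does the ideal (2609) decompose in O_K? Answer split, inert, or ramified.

d = -102 ≡ 2 (mod 4), so O_K = ℤ[√-102] and disc(K) = 4d = -408.
2609 ∤ -408, so 2609 is unramified.
Compute (-102/2609) via Euler: 2507^((2609-1)/2) mod 2609 = 2608, so (-102/2609) = -1.
Legendre symbol -1 ⇒ 2609 is inert.

inert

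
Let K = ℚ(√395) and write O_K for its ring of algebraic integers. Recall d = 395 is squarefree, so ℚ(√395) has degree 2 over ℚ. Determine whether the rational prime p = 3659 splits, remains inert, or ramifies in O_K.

3659 remains inert

Since 395 ≢ 1 mod 4, the ring of integers is ℤ[√395] with discriminant 4·395 = 1580.
Since gcd(3659, 1580) = 1 the prime 3659 does not ramify.
Compute (395/3659) via Euler: 395^((3659-1)/2) mod 3659 = 3658, so (395/3659) = -1.
d is a non-residue mod p, hence 3659 remains inert in O_K.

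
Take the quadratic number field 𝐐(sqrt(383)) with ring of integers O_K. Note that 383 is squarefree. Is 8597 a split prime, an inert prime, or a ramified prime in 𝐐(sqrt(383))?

d = 383 ≡ 3 (mod 4), so O_K = ℤ[√383] and disc(K) = 4d = 1532.
8597 ∤ 1532, so 8597 is unramified.
Euler's criterion: 383^4298 mod 8597 = 1. Thus (383|8597) = 1.
d is a quadratic residue mod p, hence 8597 splits in O_K.

p splits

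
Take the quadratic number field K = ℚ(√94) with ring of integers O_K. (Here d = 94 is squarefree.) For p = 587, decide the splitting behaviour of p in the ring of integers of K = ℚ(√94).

inert — (587) stays prime in O_K

94 mod 4 = 2, hence disc K = 4·94 = 376 and O_K = ℤ[√94].
Since gcd(587, 376) = 1 the prime 587 does not ramify.
Legendre symbol by Euler's criterion: (94/587) ≡ 94^293 ≡ 586 (mod 587), i.e. (94/587) = -1.
(94/587) = -1, so 587 is inert.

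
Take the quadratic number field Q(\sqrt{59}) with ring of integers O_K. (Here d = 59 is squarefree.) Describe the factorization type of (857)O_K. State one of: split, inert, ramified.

Since 59 ≢ 1 mod 4, the ring of integers is ℤ[√59] with discriminant 4·59 = 236.
857 ∤ 236, so 857 is unramified.
Compute (59/857) via Euler: 59^((857-1)/2) mod 857 = 856, so (59/857) = -1.
(59/857) = -1, so 857 is inert.

p is inert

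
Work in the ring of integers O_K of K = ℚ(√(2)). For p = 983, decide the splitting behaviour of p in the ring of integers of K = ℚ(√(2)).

Since 2 ≢ 1 mod 4, the ring of integers is ℤ[√2] with discriminant 4·2 = 8.
disc(K) = 8 is not divisible by 983; 983 is unramified.
Compute (2/983) via Euler: 2^((983-1)/2) mod 983 = 1, so (2/983) = 1.
Legendre symbol 1 ⇒ 983 is split.

splits completely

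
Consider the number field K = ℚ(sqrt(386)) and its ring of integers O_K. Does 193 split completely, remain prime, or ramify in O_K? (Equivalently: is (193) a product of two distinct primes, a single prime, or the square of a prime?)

Since 386 ≢ 1 mod 4, the ring of integers is ℤ[√386] with discriminant 4·386 = 1544.
Ramification test: 193 | 1544. The prime 193 ramifies in K.

ramified — (193) = 𝔭²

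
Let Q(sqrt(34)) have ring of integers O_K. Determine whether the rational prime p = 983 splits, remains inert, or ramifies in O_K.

d = 34 ≡ 2 (mod 4), so O_K = ℤ[√34] and disc(K) = 4d = 136.
Since gcd(983, 136) = 1 the prime 983 does not ramify.
Legendre symbol by Euler's criterion: (34/983) ≡ 34^491 ≡ 982 (mod 983), i.e. (34/983) = -1.
Legendre symbol -1 ⇒ 983 is inert.

inert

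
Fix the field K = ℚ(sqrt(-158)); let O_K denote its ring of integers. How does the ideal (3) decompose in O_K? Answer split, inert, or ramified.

split — (3) = 𝔭₁𝔭₂ with 𝔭₁ ≠ 𝔭₂

-158 mod 4 = 2, hence disc K = 4·(-158) = -632 and O_K = ℤ[√-158].
Since gcd(3, -632) = 1 the prime 3 does not ramify.
Euler's criterion: (-158)^1 mod 3 = 1. Thus (-158|3) = 1.
Legendre symbol 1 ⇒ 3 is split.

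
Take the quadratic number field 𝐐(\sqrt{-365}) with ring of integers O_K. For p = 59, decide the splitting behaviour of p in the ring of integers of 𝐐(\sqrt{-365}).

Since -365 ≢ 1 mod 4, the ring of integers is ℤ[√-365] with discriminant 4·(-365) = -1460.
59 ∤ -1460, so 59 is unramified.
Compute (-365/59) via Euler: 48^((59-1)/2) mod 59 = 1, so (-365/59) = 1.
Legendre symbol 1 ⇒ 59 is split.

p splits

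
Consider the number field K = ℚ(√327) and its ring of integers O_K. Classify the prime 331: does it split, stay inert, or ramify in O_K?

p is inert

Since 327 ≢ 1 mod 4, the ring of integers is ℤ[√327] with discriminant 4·327 = 1308.
Since gcd(331, 1308) = 1 the prime 331 does not ramify.
Legendre symbol by Euler's criterion: (327/331) ≡ 327^165 ≡ 330 (mod 331), i.e. (327/331) = -1.
(327/331) = -1, so 331 is inert.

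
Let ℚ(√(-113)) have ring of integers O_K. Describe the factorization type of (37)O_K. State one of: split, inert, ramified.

p is inert

-113 mod 4 = 3, hence disc K = 4·(-113) = -452 and O_K = ℤ[√-113].
37 ∤ -452, so 37 is unramified.
Legendre symbol by Euler's criterion: (-113/37) ≡ (-113)^18 ≡ 36 (mod 37), i.e. (-113/37) = -1.
(-113/37) = -1, so 37 is inert.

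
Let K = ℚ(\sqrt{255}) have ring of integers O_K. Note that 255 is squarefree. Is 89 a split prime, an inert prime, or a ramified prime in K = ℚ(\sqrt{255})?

d = 255 ≡ 3 (mod 4), so O_K = ℤ[√255] and disc(K) = 4d = 1020.
disc(K) = 1020 is not divisible by 89; 89 is unramified.
Compute (255/89) via Euler: 77^((89-1)/2) mod 89 = 88, so (255/89) = -1.
(255/89) = -1, so 89 is inert.

remains prime (inert)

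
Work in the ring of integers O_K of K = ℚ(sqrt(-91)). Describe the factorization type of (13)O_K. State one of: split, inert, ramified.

p ramifies

d = -91 ≡ 1 (mod 4), so O_K = ℤ[(1+√-91)/2] and disc(K) = d = -91.
disc(K) = -91 = 13·(-7), so p = 13 is ramified.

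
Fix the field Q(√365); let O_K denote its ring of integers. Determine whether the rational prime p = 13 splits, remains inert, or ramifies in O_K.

d = 365 ≡ 1 (mod 4), so O_K = ℤ[(1+√365)/2] and disc(K) = d = 365.
disc(K) = 365 is not divisible by 13; 13 is unramified.
Euler's criterion: 365^6 mod 13 = 1. Thus (365|13) = 1.
d is a quadratic residue mod p, hence 13 splits in O_K.

13 splits in O_K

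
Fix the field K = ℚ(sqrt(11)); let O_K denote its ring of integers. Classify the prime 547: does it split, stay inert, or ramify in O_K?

Since 11 ≢ 1 mod 4, the ring of integers is ℤ[√11] with discriminant 4·11 = 44.
Since gcd(547, 44) = 1 the prime 547 does not ramify.
Legendre symbol by Euler's criterion: (11/547) ≡ 11^273 ≡ 1 (mod 547), i.e. (11/547) = 1.
d is a quadratic residue mod p, hence 547 splits in O_K.

splits completely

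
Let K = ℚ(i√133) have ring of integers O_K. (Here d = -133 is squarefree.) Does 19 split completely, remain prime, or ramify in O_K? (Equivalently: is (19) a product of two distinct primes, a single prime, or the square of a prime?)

-133 mod 4 = 3, hence disc K = 4·(-133) = -532 and O_K = ℤ[√-133].
Ramification test: 19 | -532. The prime 19 ramifies in K.

ramified — (19) = 𝔭²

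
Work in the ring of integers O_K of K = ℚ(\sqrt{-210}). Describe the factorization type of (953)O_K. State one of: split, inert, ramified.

d = -210 ≡ 2 (mod 4), so O_K = ℤ[√-210] and disc(K) = 4d = -840.
953 ∤ -840, so 953 is unramified.
(-210/953) = 743^476 mod 953 = 1, giving Legendre symbol 1.
(-210/953) = 1, so 953 splits.

split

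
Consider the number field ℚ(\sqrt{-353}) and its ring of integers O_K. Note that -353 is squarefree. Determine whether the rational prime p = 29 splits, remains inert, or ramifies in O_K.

Since -353 ≢ 1 mod 4, the ring of integers is ℤ[√-353] with discriminant 4·(-353) = -1412.
disc(K) = -1412 is not divisible by 29; 29 is unramified.
Legendre symbol by Euler's criterion: (-353/29) ≡ (-353)^14 ≡ 1 (mod 29), i.e. (-353/29) = 1.
Legendre symbol 1 ⇒ 29 is split.

29 splits in O_K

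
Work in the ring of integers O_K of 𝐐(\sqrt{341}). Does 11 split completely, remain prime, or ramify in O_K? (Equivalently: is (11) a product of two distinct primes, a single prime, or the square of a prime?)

ramified — (11) = 𝔭²

d = 341 ≡ 1 (mod 4), so O_K = ℤ[(1+√341)/2] and disc(K) = d = 341.
Ramification test: 11 | 341. The prime 11 ramifies in K.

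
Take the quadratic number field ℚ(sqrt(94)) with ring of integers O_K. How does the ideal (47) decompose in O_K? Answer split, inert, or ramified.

ramified — (47) = 𝔭²

94 mod 4 = 2, hence disc K = 4·94 = 376 and O_K = ℤ[√94].
47 divides disc(K) = 376, so 47 ramifies.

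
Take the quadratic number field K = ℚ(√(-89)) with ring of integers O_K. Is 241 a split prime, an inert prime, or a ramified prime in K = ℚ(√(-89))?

-89 mod 4 = 3, hence disc K = 4·(-89) = -356 and O_K = ℤ[√-89].
disc(K) = -356 is not divisible by 241; 241 is unramified.
Compute (-89/241) via Euler: 152^((241-1)/2) mod 241 = 240, so (-89/241) = -1.
d is a non-residue mod p, hence 241 remains inert in O_K.

remains prime (inert)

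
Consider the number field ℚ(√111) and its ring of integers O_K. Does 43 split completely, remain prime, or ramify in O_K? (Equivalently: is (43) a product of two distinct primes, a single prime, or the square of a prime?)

p splits

Since 111 ≢ 1 mod 4, the ring of integers is ℤ[√111] with discriminant 4·111 = 444.
disc(K) = 444 is not divisible by 43; 43 is unramified.
Compute (111/43) via Euler: 25^((43-1)/2) mod 43 = 1, so (111/43) = 1.
d is a quadratic residue mod p, hence 43 splits in O_K.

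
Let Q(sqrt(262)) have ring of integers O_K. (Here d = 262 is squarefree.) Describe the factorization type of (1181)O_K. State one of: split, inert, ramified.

splits completely

262 mod 4 = 2, hence disc K = 4·262 = 1048 and O_K = ℤ[√262].
disc(K) = 1048 is not divisible by 1181; 1181 is unramified.
(262/1181) = 262^590 mod 1181 = 1, giving Legendre symbol 1.
(262/1181) = 1, so 1181 splits.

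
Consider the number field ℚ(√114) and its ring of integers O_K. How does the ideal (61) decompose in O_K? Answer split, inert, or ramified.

d = 114 ≡ 2 (mod 4), so O_K = ℤ[√114] and disc(K) = 4d = 456.
61 ∤ 456, so 61 is unramified.
Euler's criterion: 114^30 mod 61 = 60. Thus (114|61) = -1.
d is a non-residue mod p, hence 61 remains inert in O_K.

inert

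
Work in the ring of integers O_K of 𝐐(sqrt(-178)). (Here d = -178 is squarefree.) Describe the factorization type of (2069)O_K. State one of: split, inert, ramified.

Since -178 ≢ 1 mod 4, the ring of integers is ℤ[√-178] with discriminant 4·(-178) = -712.
Since gcd(2069, -712) = 1 the prime 2069 does not ramify.
Compute (-178/2069) via Euler: 1891^((2069-1)/2) mod 2069 = 2068, so (-178/2069) = -1.
Legendre symbol -1 ⇒ 2069 is inert.

remains prime (inert)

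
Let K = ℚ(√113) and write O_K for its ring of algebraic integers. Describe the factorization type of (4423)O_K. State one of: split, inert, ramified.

splits completely

d = 113 ≡ 1 (mod 4), so O_K = ℤ[(1+√113)/2] and disc(K) = d = 113.
4423 ∤ 113, so 4423 is unramified.
Euler's criterion: 113^2211 mod 4423 = 1. Thus (113|4423) = 1.
d is a quadratic residue mod p, hence 4423 splits in O_K.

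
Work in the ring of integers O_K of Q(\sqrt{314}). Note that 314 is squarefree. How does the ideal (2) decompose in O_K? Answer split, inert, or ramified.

ramified

314 mod 4 = 2, hence disc K = 4·314 = 1256 and O_K = ℤ[√314].
disc(K) = 1256 = 2·628, so p = 2 is ramified.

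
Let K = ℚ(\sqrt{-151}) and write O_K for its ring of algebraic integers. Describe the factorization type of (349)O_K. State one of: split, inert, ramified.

splits completely

d = -151 ≡ 1 (mod 4), so O_K = ℤ[(1+√-151)/2] and disc(K) = d = -151.
disc(K) = -151 is not divisible by 349; 349 is unramified.
(-151/349) = 198^174 mod 349 = 1, giving Legendre symbol 1.
d is a quadratic residue mod p, hence 349 splits in O_K.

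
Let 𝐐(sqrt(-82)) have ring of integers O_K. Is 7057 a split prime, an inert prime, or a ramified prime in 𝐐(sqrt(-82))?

Since -82 ≢ 1 mod 4, the ring of integers is ℤ[√-82] with discriminant 4·(-82) = -328.
disc(K) = -328 is not divisible by 7057; 7057 is unramified.
Compute (-82/7057) via Euler: 6975^((7057-1)/2) mod 7057 = 1, so (-82/7057) = 1.
(-82/7057) = 1, so 7057 splits.

split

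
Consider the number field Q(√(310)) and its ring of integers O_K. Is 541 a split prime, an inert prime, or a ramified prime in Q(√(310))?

Since 310 ≢ 1 mod 4, the ring of integers is ℤ[√310] with discriminant 4·310 = 1240.
Since gcd(541, 1240) = 1 the prime 541 does not ramify.
Legendre symbol by Euler's criterion: (310/541) ≡ 310^270 ≡ 540 (mod 541), i.e. (310/541) = -1.
d is a non-residue mod p, hence 541 remains inert in O_K.

p is inert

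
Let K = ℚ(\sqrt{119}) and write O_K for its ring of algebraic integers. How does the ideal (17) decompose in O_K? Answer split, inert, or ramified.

d = 119 ≡ 3 (mod 4), so O_K = ℤ[√119] and disc(K) = 4d = 476.
17 divides disc(K) = 476, so 17 ramifies.

ramifies in O_K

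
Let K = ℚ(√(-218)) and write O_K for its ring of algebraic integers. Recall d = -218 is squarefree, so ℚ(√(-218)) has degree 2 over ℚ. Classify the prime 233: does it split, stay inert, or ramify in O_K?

d = -218 ≡ 2 (mod 4), so O_K = ℤ[√-218] and disc(K) = 4d = -872.
233 ∤ -872, so 233 is unramified.
Euler's criterion: (-218)^116 mod 233 = 1. Thus (-218|233) = 1.
d is a quadratic residue mod p, hence 233 splits in O_K.

233 splits in O_K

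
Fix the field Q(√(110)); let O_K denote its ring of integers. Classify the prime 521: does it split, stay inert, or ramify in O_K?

Since 110 ≢ 1 mod 4, the ring of integers is ℤ[√110] with discriminant 4·110 = 440.
disc(K) = 440 is not divisible by 521; 521 is unramified.
Compute (110/521) via Euler: 110^((521-1)/2) mod 521 = 1, so (110/521) = 1.
Legendre symbol 1 ⇒ 521 is split.

splits completely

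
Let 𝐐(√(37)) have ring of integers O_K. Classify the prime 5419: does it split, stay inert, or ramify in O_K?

37 mod 4 = 1, hence disc K = 37 and O_K = ℤ[(1+√37)/2].
Since gcd(5419, 37) = 1 the prime 5419 does not ramify.
(37/5419) = 37^2709 mod 5419 = 5418, giving Legendre symbol -1.
Legendre symbol -1 ⇒ 5419 is inert.

p is inert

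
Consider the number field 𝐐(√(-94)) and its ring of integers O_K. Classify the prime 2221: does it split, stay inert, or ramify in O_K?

2221 remains inert

-94 mod 4 = 2, hence disc K = 4·(-94) = -376 and O_K = ℤ[√-94].
2221 ∤ -376, so 2221 is unramified.
(-94/2221) = 2127^1110 mod 2221 = 2220, giving Legendre symbol -1.
Legendre symbol -1 ⇒ 2221 is inert.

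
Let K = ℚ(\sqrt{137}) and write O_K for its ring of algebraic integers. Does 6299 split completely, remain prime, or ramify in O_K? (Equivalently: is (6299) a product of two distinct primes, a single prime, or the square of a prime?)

137 mod 4 = 1, hence disc K = 137 and O_K = ℤ[(1+√137)/2].
disc(K) = 137 is not divisible by 6299; 6299 is unramified.
Legendre symbol by Euler's criterion: (137/6299) ≡ 137^3149 ≡ 6298 (mod 6299), i.e. (137/6299) = -1.
(137/6299) = -1, so 6299 is inert.

p is inert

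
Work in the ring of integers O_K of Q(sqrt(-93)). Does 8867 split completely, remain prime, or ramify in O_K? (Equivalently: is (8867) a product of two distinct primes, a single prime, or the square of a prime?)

-93 mod 4 = 3, hence disc K = 4·(-93) = -372 and O_K = ℤ[√-93].
disc(K) = -372 is not divisible by 8867; 8867 is unramified.
Compute (-93/8867) via Euler: 8774^((8867-1)/2) mod 8867 = 1, so (-93/8867) = 1.
d is a quadratic residue mod p, hence 8867 splits in O_K.

split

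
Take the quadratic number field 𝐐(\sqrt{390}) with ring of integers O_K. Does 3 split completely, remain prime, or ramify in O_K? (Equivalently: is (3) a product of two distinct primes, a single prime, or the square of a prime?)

390 mod 4 = 2, hence disc K = 4·390 = 1560 and O_K = ℤ[√390].
disc(K) = 1560 = 3·520, so p = 3 is ramified.

ramified — (3) = 𝔭²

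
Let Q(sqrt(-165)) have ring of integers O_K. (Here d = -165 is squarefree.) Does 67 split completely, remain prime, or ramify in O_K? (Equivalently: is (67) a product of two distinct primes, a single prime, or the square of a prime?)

split

Since -165 ≢ 1 mod 4, the ring of integers is ℤ[√-165] with discriminant 4·(-165) = -660.
67 ∤ -660, so 67 is unramified.
(-165/67) = 36^33 mod 67 = 1, giving Legendre symbol 1.
(-165/67) = 1, so 67 splits.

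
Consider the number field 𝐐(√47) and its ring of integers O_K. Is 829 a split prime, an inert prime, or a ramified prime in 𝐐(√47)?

829 remains inert

Since 47 ≢ 1 mod 4, the ring of integers is ℤ[√47] with discriminant 4·47 = 188.
disc(K) = 188 is not divisible by 829; 829 is unramified.
Euler's criterion: 47^414 mod 829 = 828. Thus (47|829) = -1.
Legendre symbol -1 ⇒ 829 is inert.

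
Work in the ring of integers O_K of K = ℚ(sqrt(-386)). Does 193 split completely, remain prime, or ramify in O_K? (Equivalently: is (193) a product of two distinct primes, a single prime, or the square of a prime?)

Since -386 ≢ 1 mod 4, the ring of integers is ℤ[√-386] with discriminant 4·(-386) = -1544.
disc(K) = -1544 = 193·(-8), so p = 193 is ramified.

ramifies in O_K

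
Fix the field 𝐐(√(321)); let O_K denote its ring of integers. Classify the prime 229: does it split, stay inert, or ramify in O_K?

Since 321 ≡ 1 mod 4, the ring of integers is ℤ[(1+√321)/2] with discriminant 321.
disc(K) = 321 is not divisible by 229; 229 is unramified.
Euler's criterion: 321^114 mod 229 = 228. Thus (321|229) = -1.
(321/229) = -1, so 229 is inert.

p is inert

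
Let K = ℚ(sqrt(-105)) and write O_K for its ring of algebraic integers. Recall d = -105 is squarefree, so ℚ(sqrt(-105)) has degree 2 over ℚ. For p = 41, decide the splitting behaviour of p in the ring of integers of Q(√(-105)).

Since -105 ≢ 1 mod 4, the ring of integers is ℤ[√-105] with discriminant 4·(-105) = -420.
41 ∤ -420, so 41 is unramified.
Legendre symbol by Euler's criterion: (-105/41) ≡ (-105)^20 ≡ 1 (mod 41), i.e. (-105/41) = 1.
(-105/41) = 1, so 41 splits.

split — (41) = 𝔭₁𝔭₂ with 𝔭₁ ≠ 𝔭₂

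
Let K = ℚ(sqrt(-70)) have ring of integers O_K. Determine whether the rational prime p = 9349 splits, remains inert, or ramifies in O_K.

Since -70 ≢ 1 mod 4, the ring of integers is ℤ[√-70] with discriminant 4·(-70) = -280.
disc(K) = -280 is not divisible by 9349; 9349 is unramified.
(-70/9349) = 9279^4674 mod 9349 = 9348, giving Legendre symbol -1.
d is a non-residue mod p, hence 9349 remains inert in O_K.

9349 remains inert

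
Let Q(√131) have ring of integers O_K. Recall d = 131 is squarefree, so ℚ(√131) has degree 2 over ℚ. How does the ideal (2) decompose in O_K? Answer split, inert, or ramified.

d = 131 ≡ 3 (mod 4), so O_K = ℤ[√131] and disc(K) = 4d = 524.
Ramification test: 2 | 524. The prime 2 ramifies in K.

ramified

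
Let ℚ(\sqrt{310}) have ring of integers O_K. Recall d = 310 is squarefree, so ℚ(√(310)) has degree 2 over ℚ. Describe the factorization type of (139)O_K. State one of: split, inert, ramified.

310 mod 4 = 2, hence disc K = 4·310 = 1240 and O_K = ℤ[√310].
disc(K) = 1240 is not divisible by 139; 139 is unramified.
Compute (310/139) via Euler: 32^((139-1)/2) mod 139 = 138, so (310/139) = -1.
d is a non-residue mod p, hence 139 remains inert in O_K.

remains prime (inert)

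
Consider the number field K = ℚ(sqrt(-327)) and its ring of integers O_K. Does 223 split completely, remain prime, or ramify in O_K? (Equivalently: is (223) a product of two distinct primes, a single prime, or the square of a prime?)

223 splits in O_K

-327 mod 4 = 1, hence disc K = -327 and O_K = ℤ[(1+√-327)/2].
223 ∤ -327, so 223 is unramified.
Legendre symbol by Euler's criterion: (-327/223) ≡ (-327)^111 ≡ 1 (mod 223), i.e. (-327/223) = 1.
Legendre symbol 1 ⇒ 223 is split.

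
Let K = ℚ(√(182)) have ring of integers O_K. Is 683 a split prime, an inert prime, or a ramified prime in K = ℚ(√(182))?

182 mod 4 = 2, hence disc K = 4·182 = 728 and O_K = ℤ[√182].
Since gcd(683, 728) = 1 the prime 683 does not ramify.
Euler's criterion: 182^341 mod 683 = 682. Thus (182|683) = -1.
(182/683) = -1, so 683 is inert.

p is inert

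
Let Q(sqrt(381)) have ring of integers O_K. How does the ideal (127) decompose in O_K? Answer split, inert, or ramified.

ramifies in O_K

Since 381 ≡ 1 mod 4, the ring of integers is ℤ[(1+√381)/2] with discriminant 381.
127 divides disc(K) = 381, so 127 ramifies.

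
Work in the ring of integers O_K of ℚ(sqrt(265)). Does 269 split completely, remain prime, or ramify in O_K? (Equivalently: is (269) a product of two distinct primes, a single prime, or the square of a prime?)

265 mod 4 = 1, hence disc K = 265 and O_K = ℤ[(1+√265)/2].
Since gcd(269, 265) = 1 the prime 269 does not ramify.
Euler's criterion: 265^134 mod 269 = 1. Thus (265|269) = 1.
d is a quadratic residue mod p, hence 269 splits in O_K.

splits completely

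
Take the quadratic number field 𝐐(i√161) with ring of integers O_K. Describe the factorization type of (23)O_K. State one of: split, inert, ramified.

-161 mod 4 = 3, hence disc K = 4·(-161) = -644 and O_K = ℤ[√-161].
disc(K) = -644 = 23·(-28), so p = 23 is ramified.

ramified — (23) = 𝔭²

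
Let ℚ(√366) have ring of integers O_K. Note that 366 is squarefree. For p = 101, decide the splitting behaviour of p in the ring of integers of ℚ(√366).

remains prime (inert)

Since 366 ≢ 1 mod 4, the ring of integers is ℤ[√366] with discriminant 4·366 = 1464.
disc(K) = 1464 is not divisible by 101; 101 is unramified.
Legendre symbol by Euler's criterion: (366/101) ≡ 366^50 ≡ 100 (mod 101), i.e. (366/101) = -1.
d is a non-residue mod p, hence 101 remains inert in O_K.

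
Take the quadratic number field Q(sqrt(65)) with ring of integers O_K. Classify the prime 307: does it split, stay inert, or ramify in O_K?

splits completely

d = 65 ≡ 1 (mod 4), so O_K = ℤ[(1+√65)/2] and disc(K) = d = 65.
Since gcd(307, 65) = 1 the prime 307 does not ramify.
Compute (65/307) via Euler: 65^((307-1)/2) mod 307 = 1, so (65/307) = 1.
Legendre symbol 1 ⇒ 307 is split.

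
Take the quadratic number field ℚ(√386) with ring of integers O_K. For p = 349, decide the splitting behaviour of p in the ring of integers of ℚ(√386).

386 mod 4 = 2, hence disc K = 4·386 = 1544 and O_K = ℤ[√386].
Since gcd(349, 1544) = 1 the prime 349 does not ramify.
Legendre symbol by Euler's criterion: (386/349) ≡ 386^174 ≡ 1 (mod 349), i.e. (386/349) = 1.
(386/349) = 1, so 349 splits.

split — (349) = 𝔭₁𝔭₂ with 𝔭₁ ≠ 𝔭₂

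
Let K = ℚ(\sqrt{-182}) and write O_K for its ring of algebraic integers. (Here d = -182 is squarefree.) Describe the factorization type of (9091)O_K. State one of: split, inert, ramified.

Since -182 ≢ 1 mod 4, the ring of integers is ℤ[√-182] with discriminant 4·(-182) = -728.
disc(K) = -728 is not divisible by 9091; 9091 is unramified.
(-182/9091) = 8909^4545 mod 9091 = 1, giving Legendre symbol 1.
d is a quadratic residue mod p, hence 9091 splits in O_K.

p splits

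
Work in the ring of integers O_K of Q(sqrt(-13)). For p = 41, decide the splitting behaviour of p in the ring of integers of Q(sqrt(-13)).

-13 mod 4 = 3, hence disc K = 4·(-13) = -52 and O_K = ℤ[√-13].
disc(K) = -52 is not divisible by 41; 41 is unramified.
Compute (-13/41) via Euler: 28^((41-1)/2) mod 41 = 40, so (-13/41) = -1.
(-13/41) = -1, so 41 is inert.

p is inert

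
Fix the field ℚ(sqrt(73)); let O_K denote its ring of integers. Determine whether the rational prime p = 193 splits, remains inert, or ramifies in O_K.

73 mod 4 = 1, hence disc K = 73 and O_K = ℤ[(1+√73)/2].
193 ∤ 73, so 193 is unramified.
Legendre symbol by Euler's criterion: (73/193) ≡ 73^96 ≡ 192 (mod 193), i.e. (73/193) = -1.
d is a non-residue mod p, hence 193 remains inert in O_K.

inert — (193) stays prime in O_K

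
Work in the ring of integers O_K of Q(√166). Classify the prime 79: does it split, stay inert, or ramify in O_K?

split — (79) = 𝔭₁𝔭₂ with 𝔭₁ ≠ 𝔭₂

Since 166 ≢ 1 mod 4, the ring of integers is ℤ[√166] with discriminant 4·166 = 664.
disc(K) = 664 is not divisible by 79; 79 is unramified.
(166/79) = 8^39 mod 79 = 1, giving Legendre symbol 1.
(166/79) = 1, so 79 splits.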